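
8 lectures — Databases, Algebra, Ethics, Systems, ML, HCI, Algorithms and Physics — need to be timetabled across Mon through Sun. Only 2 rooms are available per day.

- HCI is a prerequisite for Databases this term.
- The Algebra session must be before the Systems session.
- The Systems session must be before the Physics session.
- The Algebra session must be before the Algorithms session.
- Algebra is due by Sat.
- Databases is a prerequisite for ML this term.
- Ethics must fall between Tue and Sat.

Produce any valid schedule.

Algebra -> Mon, Systems -> Wed, ML -> Wed, Ethics -> Tue, Algorithms -> Thu, HCI -> Mon, Databases -> Tue, Physics -> Thu

Checking: HCI(Mon) before Databases(Tue); Systems(Wed) before Physics(Thu); Algebra(Mon) before Systems(Wed); Databases(Tue) before ML(Wed); Algebra(Mon) before Algorithms(Thu); Algebra=Mon in [Mon,Sat]; Ethics=Tue in [Tue,Sat]; max 2 per day (cap 2).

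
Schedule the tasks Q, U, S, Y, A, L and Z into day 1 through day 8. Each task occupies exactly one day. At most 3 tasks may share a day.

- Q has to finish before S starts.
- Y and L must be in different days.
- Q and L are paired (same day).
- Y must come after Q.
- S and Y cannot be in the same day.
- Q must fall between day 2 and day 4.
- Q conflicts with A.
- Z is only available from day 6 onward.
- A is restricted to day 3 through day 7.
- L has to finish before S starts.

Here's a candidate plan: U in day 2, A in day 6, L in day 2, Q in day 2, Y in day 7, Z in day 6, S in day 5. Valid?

Yes

S and Y cannot be in the same day — holds.
Z is only available from day 6 onward — holds.
Q conflicts with A — holds.
A is restricted to day 3 through day 7 — holds.
Y must come after Q — holds.
At most 3 tasks may share a day — holds.
Q must fall between day 2 and day 4 — holds.
Q has to finish before S starts — holds.
Y and L must be in different days — holds.
L has to finish before S starts — holds.
Q and L are paired (same day) — holds.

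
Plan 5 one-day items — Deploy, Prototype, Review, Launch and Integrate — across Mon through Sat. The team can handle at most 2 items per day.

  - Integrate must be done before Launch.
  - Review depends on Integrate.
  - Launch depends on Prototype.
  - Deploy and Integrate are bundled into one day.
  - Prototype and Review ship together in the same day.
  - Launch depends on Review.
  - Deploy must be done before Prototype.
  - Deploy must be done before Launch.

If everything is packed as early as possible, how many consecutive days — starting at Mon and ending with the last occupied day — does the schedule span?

3

The precedence chain requires at least 3 distinct days.
With at most 2 per day and 5 tasks, at least 3 days are needed.
3 works (last occupied day: Wed): for example Deploy=Mon; Prototype=Tue; Review=Tue; Integrate=Mon; Launch=Wed.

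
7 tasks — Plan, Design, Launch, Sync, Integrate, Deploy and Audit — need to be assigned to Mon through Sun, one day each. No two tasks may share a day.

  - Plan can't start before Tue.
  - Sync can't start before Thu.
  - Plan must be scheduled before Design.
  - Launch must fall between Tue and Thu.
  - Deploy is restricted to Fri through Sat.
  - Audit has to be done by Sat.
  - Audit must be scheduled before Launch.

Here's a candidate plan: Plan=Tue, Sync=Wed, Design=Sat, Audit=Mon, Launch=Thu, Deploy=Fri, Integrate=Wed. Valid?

Audit has to be done by Sat — holds.
Launch must fall between Tue and Thu — holds.
Deploy is restricted to Fri through Sat — holds.
Sync can't start before Thu — violated.
Plan must be scheduled before Design — holds.
No two tasks may share a day — violated.
Audit must be scheduled before Launch — holds.
Plan can't start before Tue — holds.

Invalid. Sync can't start before Thu.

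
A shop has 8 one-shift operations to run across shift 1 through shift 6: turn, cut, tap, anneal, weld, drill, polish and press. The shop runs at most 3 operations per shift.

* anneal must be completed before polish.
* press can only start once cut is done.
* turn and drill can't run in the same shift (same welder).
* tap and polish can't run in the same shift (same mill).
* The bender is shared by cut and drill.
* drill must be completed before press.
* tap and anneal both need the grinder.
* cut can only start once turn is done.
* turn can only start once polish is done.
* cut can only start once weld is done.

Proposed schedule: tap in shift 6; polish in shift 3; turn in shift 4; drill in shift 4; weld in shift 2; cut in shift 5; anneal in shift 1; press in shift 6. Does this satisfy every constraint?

The shop runs at most 3 operations per shift — holds.
tap and polish can't run in the same shift (same mill) — holds.
cut can only start once weld is done — holds.
anneal must be completed before polish — holds.
drill must be completed before press — holds.
tap and anneal both need the grinder — holds.
The bender is shared by cut and drill — holds.
cut can only start once turn is done — holds.
turn and drill can't run in the same shift (same welder) — violated.
turn can only start once polish is done — holds.
press can only start once cut is done — holds.

Invalid. turn and drill can't run in the same shift (same welder).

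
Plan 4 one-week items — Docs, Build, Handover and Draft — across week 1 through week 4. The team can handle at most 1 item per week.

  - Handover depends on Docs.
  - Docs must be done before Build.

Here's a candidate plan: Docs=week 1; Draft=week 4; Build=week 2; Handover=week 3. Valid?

Valid

The team can handle at most 1 item per week — holds.
Handover depends on Docs — holds.
Docs must be done before Build — holds.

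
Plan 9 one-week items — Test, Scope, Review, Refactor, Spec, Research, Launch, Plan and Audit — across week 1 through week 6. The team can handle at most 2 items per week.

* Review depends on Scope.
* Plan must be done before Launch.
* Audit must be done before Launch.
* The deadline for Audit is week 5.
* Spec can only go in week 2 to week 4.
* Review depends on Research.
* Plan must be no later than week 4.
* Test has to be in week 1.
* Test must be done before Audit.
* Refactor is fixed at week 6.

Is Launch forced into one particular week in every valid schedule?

No

Launch can be week 3 (e.g. Refactor=week 6, Launch=week 3, Audit=week 2, Research=week 4, Review=week 5, Test=week 1, Plan=week 1, Scope=week 3, Spec=week 2) or week 4 (e.g. Scope=week 3; Research=week 3; Audit=week 2; Review=week 4; Launch=week 4; Test=week 1; Refactor=week 6; Spec=week 2; Plan=week 1).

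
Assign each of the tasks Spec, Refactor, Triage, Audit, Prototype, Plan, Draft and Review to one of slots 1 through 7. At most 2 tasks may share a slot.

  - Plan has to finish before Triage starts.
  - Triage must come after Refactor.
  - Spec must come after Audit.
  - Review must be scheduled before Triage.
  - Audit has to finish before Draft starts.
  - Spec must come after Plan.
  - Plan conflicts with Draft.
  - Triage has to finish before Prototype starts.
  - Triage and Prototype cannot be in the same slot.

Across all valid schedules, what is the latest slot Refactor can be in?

5

Downstream work caps Refactor at 5.
Refactor at 5 is achievable: Spec in 2, Triage in 6, Refactor in 5, Review in 3, Plan in 1, Prototype in 7, Draft in 2, Audit in 1.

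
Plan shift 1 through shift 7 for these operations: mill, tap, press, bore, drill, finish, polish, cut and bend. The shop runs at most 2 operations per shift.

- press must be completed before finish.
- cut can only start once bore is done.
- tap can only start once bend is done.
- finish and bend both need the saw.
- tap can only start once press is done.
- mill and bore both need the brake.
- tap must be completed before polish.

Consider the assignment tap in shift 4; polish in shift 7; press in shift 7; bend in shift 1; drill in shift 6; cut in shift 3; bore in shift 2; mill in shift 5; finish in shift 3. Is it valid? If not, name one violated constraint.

press must be completed before finish — violated.
finish and bend both need the saw — holds.
tap can only start once press is done — violated.
mill and bore both need the brake — holds.
tap can only start once bend is done — holds.
cut can only start once bore is done — holds.
The shop runs at most 2 operations per shift — holds.
tap must be completed before polish — holds.

No. press must be completed before finish is not satisfied.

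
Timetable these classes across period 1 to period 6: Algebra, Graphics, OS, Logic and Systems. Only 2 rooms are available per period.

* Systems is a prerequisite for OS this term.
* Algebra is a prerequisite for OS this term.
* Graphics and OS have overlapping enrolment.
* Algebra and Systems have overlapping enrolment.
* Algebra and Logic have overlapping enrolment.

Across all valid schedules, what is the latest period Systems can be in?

Downstream work caps Systems at period 5.
Systems at period 5 is achievable: OS in period 6; Algebra in period 1; Graphics in period 1; Logic in period 2; Systems in period 5.

period 5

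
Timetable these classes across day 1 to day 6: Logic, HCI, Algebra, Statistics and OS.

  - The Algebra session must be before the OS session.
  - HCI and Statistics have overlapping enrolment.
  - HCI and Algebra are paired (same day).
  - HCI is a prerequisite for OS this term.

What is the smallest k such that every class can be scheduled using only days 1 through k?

The precedence chain requires at least 2 distinct days.
2 works (last occupied day: day 2): for example Algebra in day 1; Statistics in day 2; OS in day 2; HCI in day 1; Logic in day 1.

2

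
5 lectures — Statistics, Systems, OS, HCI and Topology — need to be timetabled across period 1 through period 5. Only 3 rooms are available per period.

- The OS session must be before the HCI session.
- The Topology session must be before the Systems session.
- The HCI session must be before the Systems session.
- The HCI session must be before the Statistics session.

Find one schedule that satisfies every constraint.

Systems in period 3; HCI in period 2; Statistics in period 3; OS in period 1; Topology in period 1

Checking: Topology(period 1) before Systems(period 3); OS(period 1) before HCI(period 2); HCI(period 2) before Systems(period 3); HCI(period 2) before Statistics(period 3); max 2 per period (cap 3).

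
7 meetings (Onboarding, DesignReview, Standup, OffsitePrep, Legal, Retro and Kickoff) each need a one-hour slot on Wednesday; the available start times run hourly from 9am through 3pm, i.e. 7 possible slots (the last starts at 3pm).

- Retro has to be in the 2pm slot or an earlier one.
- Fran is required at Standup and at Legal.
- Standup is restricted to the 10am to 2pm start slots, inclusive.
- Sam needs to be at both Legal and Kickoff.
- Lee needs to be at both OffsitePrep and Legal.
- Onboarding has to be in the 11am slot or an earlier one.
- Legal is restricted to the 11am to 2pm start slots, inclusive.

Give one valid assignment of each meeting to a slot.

OffsitePrep in 9am, Legal in 11am, DesignReview in 9am, Kickoff in 9am, Onboarding in 9am, Retro in 9am, Standup in 10am

Checking: Standup(10am) != Legal(11am); Legal(11am) != Kickoff(9am); OffsitePrep(9am) != Legal(11am); Onboarding=9am in [9am,11am]; Legal=11am in [11am,2pm]; Retro=9am in [9am,2pm]; Standup=10am in [10am,2pm].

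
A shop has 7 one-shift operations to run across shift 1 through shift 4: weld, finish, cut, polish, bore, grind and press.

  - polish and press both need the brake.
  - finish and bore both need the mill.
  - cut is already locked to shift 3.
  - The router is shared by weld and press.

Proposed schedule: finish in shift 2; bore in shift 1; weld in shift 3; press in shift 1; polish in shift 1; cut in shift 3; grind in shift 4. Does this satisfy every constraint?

cut is already locked to shift 3 — holds.
finish and bore both need the mill — holds.
The router is shared by weld and press — holds.
polish and press both need the brake — violated.

Invalid. polish and press both need the brake.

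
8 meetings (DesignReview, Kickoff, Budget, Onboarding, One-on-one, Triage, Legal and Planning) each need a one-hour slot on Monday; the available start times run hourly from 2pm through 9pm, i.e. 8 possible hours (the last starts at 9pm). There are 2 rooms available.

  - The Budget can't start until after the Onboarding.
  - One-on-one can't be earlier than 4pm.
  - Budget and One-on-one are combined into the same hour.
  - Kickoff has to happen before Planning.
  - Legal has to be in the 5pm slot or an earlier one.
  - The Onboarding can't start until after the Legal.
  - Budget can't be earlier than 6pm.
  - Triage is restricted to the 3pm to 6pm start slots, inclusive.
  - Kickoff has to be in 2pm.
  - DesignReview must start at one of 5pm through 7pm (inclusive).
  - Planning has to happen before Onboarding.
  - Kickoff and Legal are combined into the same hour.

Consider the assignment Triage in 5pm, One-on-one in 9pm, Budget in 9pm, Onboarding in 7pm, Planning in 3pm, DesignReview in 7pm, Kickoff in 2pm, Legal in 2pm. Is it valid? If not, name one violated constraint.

Valid

DesignReview must start at one of 5pm through 7pm (inclusive) — holds.
Kickoff and Legal are combined into the same hour — holds.
The Budget can't start until after the Onboarding — holds.
Budget can't be earlier than 6pm — holds.
The Onboarding can't start until after the Legal — holds.
Kickoff has to be in 2pm — holds.
There are 2 rooms available — holds.
Triage is restricted to the 3pm to 6pm start slots, inclusive — holds.
One-on-one can't be earlier than 4pm — holds.
Budget and One-on-one are combined into the same hour — holds.
Planning has to happen before Onboarding — holds.
Kickoff has to happen before Planning — holds.
Legal has to be in the 5pm slot or an earlier one — holds.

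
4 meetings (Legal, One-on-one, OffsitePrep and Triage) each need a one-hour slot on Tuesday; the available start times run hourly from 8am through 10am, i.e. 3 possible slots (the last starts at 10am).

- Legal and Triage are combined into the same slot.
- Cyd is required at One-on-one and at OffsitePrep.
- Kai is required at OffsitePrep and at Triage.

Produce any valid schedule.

One-on-one=8am; Triage=8am; Legal=8am; OffsitePrep=9am

Checking: One-on-one(8am) != OffsitePrep(9am); OffsitePrep(9am) != Triage(8am); Legal = Triage = 8am.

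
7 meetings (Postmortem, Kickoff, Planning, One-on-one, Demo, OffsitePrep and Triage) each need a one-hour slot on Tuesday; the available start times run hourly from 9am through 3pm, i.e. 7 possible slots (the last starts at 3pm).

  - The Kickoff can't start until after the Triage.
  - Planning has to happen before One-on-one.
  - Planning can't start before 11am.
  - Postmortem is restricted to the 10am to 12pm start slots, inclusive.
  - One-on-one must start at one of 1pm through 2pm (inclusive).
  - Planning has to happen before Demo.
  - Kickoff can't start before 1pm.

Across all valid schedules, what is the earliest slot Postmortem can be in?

10am

Postmortem is available from 10am; Postmortem's own window allows nothing later than 12pm.
Postmortem at 10am is achievable: Kickoff -> 1pm, OffsitePrep -> 9am, Demo -> 12pm, One-on-one -> 1pm, Postmortem -> 10am, Planning -> 11am, Triage -> 9am.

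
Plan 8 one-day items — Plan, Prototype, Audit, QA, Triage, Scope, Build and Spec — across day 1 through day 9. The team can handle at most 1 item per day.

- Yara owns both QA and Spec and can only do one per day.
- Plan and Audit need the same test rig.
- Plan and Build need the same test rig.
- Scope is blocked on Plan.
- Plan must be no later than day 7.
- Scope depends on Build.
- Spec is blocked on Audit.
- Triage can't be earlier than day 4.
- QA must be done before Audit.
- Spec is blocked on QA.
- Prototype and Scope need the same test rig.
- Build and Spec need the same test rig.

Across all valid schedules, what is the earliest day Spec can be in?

day 3

Precedence pushes Spec to at least day 3.
Spec at day 3 is achievable: Build in day 6; QA in day 1; Audit in day 2; Spec in day 3; Plan in day 5; Scope in day 7; Prototype in day 8; Triage in day 4.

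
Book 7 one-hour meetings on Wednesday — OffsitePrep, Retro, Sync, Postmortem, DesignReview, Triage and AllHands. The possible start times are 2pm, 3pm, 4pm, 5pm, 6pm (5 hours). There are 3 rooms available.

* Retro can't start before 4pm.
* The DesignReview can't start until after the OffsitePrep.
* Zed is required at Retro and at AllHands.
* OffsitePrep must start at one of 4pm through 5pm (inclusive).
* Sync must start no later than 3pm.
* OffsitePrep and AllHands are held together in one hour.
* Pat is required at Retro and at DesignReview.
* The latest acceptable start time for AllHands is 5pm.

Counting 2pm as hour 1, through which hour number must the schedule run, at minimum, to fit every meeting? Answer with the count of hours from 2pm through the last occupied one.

5 hours

The precedence chain requires at least 2 distinct hours.
With at most 3 per hour and 7 meetings, at least 3 hours are needed.
Propagating the time windows through the other constraints, DesignReview can't land before 5pm — that is hour 4 counting from 2pm — so the schedule must run through at least 4 hours.
Could 4 hours be enough, i.e. nothing placed later than 5pm? No: OffsitePrep's window within 4 hours is {4pm, 5pm}; Retro's window within 4 hours is {4pm, 5pm}; AllHands's window within 4 hours is {2pm, 3pm, 4pm, 5pm}; DesignReview must come after OffsitePrep (at 4pm or later) → {5pm}; OffsitePrep must come before DesignReview (at 5pm or earlier) → {4pm}; AllHands must be in the same hour as OffsitePrep (in {4pm}) → {4pm}; Retro can't share with DesignReview (5pm) → {4pm}; AllHands can't share with Retro (4pm) → nothing is left.
So 4 hours is not enough.
5 works (last occupied hour: 6pm): for example Postmortem in 2pm; Sync in 2pm; Retro in 5pm; DesignReview in 6pm; Triage in 2pm; OffsitePrep in 4pm; AllHands in 4pm.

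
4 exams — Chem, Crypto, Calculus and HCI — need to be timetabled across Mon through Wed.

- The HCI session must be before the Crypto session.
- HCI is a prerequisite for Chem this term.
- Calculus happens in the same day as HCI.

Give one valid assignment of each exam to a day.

Calculus=Mon, HCI=Mon, Chem=Tue, Crypto=Tue

Checking: HCI(Mon) before Chem(Tue); HCI(Mon) before Crypto(Tue); Calculus = HCI = Mon.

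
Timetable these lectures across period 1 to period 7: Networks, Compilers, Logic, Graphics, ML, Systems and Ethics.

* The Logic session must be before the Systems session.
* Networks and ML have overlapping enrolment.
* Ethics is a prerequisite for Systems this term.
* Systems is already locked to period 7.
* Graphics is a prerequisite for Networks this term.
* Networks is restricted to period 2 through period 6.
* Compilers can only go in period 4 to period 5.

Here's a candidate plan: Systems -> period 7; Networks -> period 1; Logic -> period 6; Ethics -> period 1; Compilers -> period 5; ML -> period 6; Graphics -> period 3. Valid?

Compilers can only go in period 4 to period 5 — holds.
Networks and ML have overlapping enrolment — holds.
Graphics is a prerequisite for Networks this term — violated.
Networks is restricted to period 2 through period 6 — violated.
Ethics is a prerequisite for Systems this term — holds.
The Logic session must be before the Systems session — holds.
Systems is already locked to period 7 — holds.

No. Networks is restricted to period 2 through period 6 is not satisfied.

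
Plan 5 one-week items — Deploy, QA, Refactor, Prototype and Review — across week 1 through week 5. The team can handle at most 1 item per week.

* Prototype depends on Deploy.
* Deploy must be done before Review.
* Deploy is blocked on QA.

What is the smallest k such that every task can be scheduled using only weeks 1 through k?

The precedence chain requires at least 3 distinct weeks.
With at most 1 per week and 5 tasks, at least 5 weeks are needed.
5 works (last occupied week: week 5): for example Prototype in week 3; Review in week 4; QA in week 1; Refactor in week 5; Deploy in week 2.

5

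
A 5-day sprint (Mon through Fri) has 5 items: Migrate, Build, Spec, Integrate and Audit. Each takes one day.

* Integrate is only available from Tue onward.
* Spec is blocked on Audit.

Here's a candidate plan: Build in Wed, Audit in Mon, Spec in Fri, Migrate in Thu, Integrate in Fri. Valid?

Spec is blocked on Audit — holds.
Integrate is only available from Tue onward — holds.

Valid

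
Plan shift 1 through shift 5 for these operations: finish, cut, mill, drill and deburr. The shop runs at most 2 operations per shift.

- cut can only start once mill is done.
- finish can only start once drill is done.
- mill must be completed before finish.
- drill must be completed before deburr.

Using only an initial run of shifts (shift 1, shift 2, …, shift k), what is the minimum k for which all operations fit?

The precedence chain requires at least 2 distinct shifts.
With at most 2 per shift and 5 operations, at least 3 shifts are needed.
3 works (last occupied shift: shift 3): for example cut=shift 2, mill=shift 1, finish=shift 2, deburr=shift 3, drill=shift 1.

3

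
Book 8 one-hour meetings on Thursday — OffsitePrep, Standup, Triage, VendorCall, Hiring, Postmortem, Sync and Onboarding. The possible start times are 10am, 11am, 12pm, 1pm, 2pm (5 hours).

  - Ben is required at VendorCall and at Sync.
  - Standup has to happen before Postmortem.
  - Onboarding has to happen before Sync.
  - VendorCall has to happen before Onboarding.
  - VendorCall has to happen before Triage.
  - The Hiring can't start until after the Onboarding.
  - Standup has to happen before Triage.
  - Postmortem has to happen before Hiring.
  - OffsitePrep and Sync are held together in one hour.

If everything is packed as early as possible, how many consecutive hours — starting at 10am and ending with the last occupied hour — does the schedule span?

The precedence chain requires at least 3 distinct hours.
3 works (last occupied hour: 12pm): for example OffsitePrep=12pm, Standup=10am, Sync=12pm, Postmortem=11am, VendorCall=10am, Onboarding=11am, Triage=11am, Hiring=12pm.

3 hours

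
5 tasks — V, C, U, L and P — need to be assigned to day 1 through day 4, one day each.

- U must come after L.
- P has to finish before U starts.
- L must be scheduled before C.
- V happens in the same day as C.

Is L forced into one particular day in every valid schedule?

No

L can be day 1 (e.g. C=day 2, V=day 2, U=day 2, P=day 1, L=day 1) or day 2 (e.g. U=day 3, C=day 3, L=day 2, V=day 3, P=day 1).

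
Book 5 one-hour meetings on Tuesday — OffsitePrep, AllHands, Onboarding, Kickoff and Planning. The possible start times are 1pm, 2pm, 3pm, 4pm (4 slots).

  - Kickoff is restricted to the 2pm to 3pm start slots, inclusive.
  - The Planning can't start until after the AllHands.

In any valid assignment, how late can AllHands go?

3pm

Downstream work caps AllHands at 3pm.
AllHands at 3pm is achievable: OffsitePrep -> 1pm, Kickoff -> 2pm, AllHands -> 3pm, Onboarding -> 1pm, Planning -> 4pm.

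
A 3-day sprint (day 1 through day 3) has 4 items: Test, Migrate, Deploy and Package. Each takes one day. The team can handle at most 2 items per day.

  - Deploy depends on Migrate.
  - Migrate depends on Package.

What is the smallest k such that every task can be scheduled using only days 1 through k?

3 days

The precedence chain requires at least 3 distinct days.
With at most 2 per day and 4 tasks, at least 2 days are needed.
3 works (last occupied day: day 3): for example Test in day 1, Migrate in day 2, Package in day 1, Deploy in day 3.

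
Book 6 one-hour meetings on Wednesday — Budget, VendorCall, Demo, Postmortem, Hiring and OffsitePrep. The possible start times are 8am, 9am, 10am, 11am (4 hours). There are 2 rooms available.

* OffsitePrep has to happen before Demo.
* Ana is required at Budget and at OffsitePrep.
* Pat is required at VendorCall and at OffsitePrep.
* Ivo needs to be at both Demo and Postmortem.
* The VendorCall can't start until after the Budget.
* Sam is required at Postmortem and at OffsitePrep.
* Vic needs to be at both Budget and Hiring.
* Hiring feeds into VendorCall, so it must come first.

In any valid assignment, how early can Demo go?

9am

Precedence pushes Demo to at least 9am.
Demo at 9am is achievable: Budget in 9am, VendorCall in 10am, Hiring in 8am, Postmortem in 10am, Demo in 9am, OffsitePrep in 8am.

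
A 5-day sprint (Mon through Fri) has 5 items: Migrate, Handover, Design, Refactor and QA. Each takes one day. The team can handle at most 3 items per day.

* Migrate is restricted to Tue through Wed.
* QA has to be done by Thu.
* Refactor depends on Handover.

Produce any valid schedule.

Handover in Mon; Migrate in Tue; QA in Mon; Design in Mon; Refactor in Tue

Checking: Handover(Mon) before Refactor(Tue); QA=Mon in [Mon,Thu]; Migrate=Tue in [Tue,Wed]; max 3 per day (cap 3).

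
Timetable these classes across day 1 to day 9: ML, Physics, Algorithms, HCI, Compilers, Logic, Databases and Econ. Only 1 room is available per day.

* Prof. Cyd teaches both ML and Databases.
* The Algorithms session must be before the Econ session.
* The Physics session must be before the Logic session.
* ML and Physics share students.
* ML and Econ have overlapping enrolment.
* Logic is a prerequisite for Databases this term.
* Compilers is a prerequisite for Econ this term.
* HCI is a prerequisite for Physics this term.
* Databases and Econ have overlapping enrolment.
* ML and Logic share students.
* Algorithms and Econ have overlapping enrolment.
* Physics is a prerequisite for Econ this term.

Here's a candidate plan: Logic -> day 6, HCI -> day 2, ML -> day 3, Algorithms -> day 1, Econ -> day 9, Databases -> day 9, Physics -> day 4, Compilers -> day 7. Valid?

Only 1 room is available per day — violated.
Compilers is a prerequisite for Econ this term — holds.
Physics is a prerequisite for Econ this term — holds.
ML and Logic share students — holds.
ML and Physics share students — holds.
HCI is a prerequisite for Physics this term — holds.
ML and Econ have overlapping enrolment — holds.
Algorithms and Econ have overlapping enrolment — holds.
The Physics session must be before the Logic session — holds.
The Algorithms session must be before the Econ session — holds.
Prof. Cyd teaches both ML and Databases — holds.
Databases and Econ have overlapping enrolment — violated.
Logic is a prerequisite for Databases this term — holds.

No — it violates: Databases and Econ have overlapping enrolment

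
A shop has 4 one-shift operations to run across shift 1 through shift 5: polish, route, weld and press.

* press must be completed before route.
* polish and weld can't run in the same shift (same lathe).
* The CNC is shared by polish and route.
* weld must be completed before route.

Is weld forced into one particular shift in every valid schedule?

No

weld can be shift 1 (e.g. polish=shift 3, press=shift 1, route=shift 2, weld=shift 1) or shift 2 (e.g. press in shift 1; route in shift 3; weld in shift 2; polish in shift 1).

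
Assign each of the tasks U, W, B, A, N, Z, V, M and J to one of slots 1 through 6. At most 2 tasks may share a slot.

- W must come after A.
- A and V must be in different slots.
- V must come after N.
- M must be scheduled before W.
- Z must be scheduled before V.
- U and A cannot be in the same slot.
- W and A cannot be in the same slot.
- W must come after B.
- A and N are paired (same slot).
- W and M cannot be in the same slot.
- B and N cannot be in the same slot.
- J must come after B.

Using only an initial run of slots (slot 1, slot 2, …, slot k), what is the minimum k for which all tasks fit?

The precedence chain requires at least 2 distinct slots.
With at most 2 per slot and 9 tasks, at least 5 slots are needed.
5 works (last occupied slot: 5): for example V=4, U=5, A=2, N=2, B=1, J=4, Z=3, W=3, M=1.

5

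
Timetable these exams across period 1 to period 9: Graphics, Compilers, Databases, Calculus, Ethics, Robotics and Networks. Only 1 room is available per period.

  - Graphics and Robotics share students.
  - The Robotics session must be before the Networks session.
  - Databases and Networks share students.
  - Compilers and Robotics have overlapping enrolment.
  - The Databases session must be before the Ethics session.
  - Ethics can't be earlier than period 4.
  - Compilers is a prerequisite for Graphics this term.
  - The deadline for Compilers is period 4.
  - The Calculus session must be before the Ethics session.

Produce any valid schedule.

Compilers -> period 1, Calculus -> period 3, Graphics -> period 5, Robotics -> period 6, Ethics -> period 4, Networks -> period 7, Databases -> period 2

Checking: Calculus(period 3) before Ethics(period 4); Databases(period 2) before Ethics(period 4); Compilers(period 1) before Graphics(period 5); Robotics(period 6) before Networks(period 7); Graphics(period 5) != Robotics(period 6); Compilers(period 1) != Robotics(period 6); Databases(period 2) != Networks(period 7); Compilers=period 1 in [period 1,period 4]; Ethics=period 4 in [period 4,period 9]; max 1 per period (cap 1).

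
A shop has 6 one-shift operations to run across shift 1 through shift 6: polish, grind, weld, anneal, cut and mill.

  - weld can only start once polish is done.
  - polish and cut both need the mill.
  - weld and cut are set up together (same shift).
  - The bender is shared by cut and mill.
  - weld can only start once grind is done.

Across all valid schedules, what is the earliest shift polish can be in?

Downstream work caps polish at shift 5.
polish at shift 1 is achievable: grind=shift 1, cut=shift 2, anneal=shift 1, polish=shift 1, weld=shift 2, mill=shift 1.

shift 1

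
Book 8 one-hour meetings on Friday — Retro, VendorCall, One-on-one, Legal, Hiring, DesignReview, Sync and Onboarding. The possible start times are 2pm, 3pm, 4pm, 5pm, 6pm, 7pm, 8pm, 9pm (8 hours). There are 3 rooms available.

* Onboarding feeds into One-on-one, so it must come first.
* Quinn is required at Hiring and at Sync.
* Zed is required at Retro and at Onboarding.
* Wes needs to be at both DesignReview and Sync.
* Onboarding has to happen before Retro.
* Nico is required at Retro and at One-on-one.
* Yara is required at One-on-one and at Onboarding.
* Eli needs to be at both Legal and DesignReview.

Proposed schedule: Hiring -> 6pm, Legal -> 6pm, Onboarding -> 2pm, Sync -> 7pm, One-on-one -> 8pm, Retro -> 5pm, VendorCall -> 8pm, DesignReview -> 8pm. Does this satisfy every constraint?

Nico is required at Retro and at One-on-one — holds.
Eli needs to be at both Legal and DesignReview — holds.
Onboarding has to happen before Retro — holds.
Wes needs to be at both DesignReview and Sync — holds.
Onboarding feeds into One-on-one, so it must come first — holds.
Yara is required at One-on-one and at Onboarding — holds.
Zed is required at Retro and at Onboarding — holds.
There are 3 rooms available — holds.
Quinn is required at Hiring and at Sync — holds.

Yes, all constraints hold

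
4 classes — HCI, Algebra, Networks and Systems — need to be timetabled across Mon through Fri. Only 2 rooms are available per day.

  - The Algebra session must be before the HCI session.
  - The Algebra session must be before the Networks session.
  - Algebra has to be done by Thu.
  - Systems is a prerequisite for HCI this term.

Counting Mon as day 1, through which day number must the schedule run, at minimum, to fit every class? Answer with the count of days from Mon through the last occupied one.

The precedence chain requires at least 2 distinct days.
With at most 2 per day and 4 classes, at least 2 days are needed.
2 works (last occupied day: Tue): for example Networks in Tue; HCI in Tue; Algebra in Mon; Systems in Mon.

2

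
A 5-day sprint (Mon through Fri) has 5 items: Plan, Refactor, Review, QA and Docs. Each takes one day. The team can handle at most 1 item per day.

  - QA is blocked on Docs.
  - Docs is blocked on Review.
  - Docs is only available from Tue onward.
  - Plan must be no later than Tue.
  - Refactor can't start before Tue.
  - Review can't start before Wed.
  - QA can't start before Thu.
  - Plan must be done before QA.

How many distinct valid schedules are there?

1

Enumerating: Review in Wed; QA in Fri; Refactor in Tue; Plan in Mon; Docs in Thu.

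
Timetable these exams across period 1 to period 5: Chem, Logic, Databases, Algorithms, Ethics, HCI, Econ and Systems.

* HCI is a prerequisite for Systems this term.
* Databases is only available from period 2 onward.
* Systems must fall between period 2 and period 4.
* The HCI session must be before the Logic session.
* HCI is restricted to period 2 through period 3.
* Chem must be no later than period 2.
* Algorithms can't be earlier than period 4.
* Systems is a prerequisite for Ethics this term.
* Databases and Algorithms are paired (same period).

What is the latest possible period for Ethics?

period 5

Precedence pushes Ethics to at least period 4.
Ethics at period 5 is achievable: Econ=period 1, Logic=period 3, Algorithms=period 4, Databases=period 4, Ethics=period 5, HCI=period 2, Systems=period 3, Chem=period 1.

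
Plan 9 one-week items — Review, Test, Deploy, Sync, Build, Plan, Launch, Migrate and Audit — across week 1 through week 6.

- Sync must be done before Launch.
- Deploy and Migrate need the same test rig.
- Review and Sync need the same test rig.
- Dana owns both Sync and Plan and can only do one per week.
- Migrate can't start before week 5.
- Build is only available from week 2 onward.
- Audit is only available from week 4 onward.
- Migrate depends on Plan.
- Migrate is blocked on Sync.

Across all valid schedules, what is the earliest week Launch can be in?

week 2

Precedence pushes Launch to at least week 2.
Launch at week 2 is achievable: Launch -> week 2; Plan -> week 2; Sync -> week 1; Review -> week 2; Migrate -> week 5; Deploy -> week 1; Audit -> week 4; Build -> week 2; Test -> week 1.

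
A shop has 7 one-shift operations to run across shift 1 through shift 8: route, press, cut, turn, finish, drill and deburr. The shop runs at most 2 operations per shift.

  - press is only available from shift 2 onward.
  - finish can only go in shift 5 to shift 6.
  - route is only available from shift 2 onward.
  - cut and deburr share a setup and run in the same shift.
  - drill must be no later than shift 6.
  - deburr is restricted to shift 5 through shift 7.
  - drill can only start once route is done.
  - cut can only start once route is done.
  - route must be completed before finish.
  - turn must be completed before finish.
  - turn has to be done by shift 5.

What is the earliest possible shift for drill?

shift 3

Precedence pushes drill to at least shift 3; drill's own window allows nothing later than shift 6.
drill at shift 3 is achievable: deburr in shift 6; drill in shift 3; finish in shift 5; turn in shift 1; cut in shift 6; press in shift 2; route in shift 2.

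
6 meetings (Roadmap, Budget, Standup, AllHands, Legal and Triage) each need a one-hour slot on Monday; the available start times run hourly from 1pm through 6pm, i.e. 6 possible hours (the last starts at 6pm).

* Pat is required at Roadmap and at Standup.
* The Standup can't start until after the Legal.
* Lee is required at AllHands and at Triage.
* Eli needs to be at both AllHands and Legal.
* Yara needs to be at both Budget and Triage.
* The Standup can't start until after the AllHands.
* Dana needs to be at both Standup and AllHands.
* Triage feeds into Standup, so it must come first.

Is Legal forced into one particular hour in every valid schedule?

Legal can be 1pm (e.g. Standup -> 3pm, Triage -> 1pm, AllHands -> 2pm, Budget -> 2pm, Roadmap -> 1pm, Legal -> 1pm) or 2pm (e.g. AllHands -> 1pm; Roadmap -> 1pm; Standup -> 3pm; Budget -> 1pm; Triage -> 2pm; Legal -> 2pm).

No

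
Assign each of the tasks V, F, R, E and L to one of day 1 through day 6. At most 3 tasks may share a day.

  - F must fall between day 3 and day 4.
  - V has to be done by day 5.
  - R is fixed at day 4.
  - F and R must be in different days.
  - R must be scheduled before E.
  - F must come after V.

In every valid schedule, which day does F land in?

F's window is day 3–day 4.
R is fixed at day 4, and F can't share a day with R.
So F must be day 3.

day 3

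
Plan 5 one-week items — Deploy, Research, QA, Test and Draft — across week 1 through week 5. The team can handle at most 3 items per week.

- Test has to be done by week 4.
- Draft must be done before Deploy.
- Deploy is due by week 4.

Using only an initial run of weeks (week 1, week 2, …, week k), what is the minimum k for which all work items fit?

2 weeks

The precedence chain requires at least 2 distinct weeks.
With at most 3 per week and 5 work items, at least 2 weeks are needed.
2 works (last occupied week: week 2): for example Deploy in week 2; Draft in week 1; QA in week 1; Research in week 1; Test in week 2.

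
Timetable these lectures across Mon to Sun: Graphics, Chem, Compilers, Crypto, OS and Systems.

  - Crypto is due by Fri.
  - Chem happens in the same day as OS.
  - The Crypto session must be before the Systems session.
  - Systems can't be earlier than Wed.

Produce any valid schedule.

Crypto=Mon, OS=Mon, Compilers=Mon, Graphics=Mon, Systems=Wed, Chem=Mon

Checking: Crypto(Mon) before Systems(Wed); Chem = OS = Mon; Crypto=Mon in [Mon,Fri]; Systems=Wed in [Wed,Sun].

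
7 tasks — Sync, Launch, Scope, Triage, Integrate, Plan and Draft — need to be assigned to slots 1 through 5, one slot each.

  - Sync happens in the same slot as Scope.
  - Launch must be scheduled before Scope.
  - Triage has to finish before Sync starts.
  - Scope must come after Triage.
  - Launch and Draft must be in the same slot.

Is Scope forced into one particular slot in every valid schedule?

Scope can be 2 (e.g. Scope in 2; Sync in 2; Launch in 1; Draft in 1; Integrate in 1; Triage in 1; Plan in 1) or 3 (e.g. Integrate=1; Launch=1; Sync=3; Triage=1; Scope=3; Draft=1; Plan=1).

No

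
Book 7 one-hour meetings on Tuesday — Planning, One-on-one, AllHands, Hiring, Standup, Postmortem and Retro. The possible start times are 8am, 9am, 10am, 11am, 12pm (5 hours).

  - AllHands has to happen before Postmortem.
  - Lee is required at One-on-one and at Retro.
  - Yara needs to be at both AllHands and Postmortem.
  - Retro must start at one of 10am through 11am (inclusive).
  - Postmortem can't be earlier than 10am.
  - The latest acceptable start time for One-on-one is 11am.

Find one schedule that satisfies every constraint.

One-on-one=8am; Postmortem=10am; Retro=10am; Hiring=8am; Planning=8am; AllHands=8am; Standup=8am

Checking: AllHands(8am) before Postmortem(10am); AllHands(8am) != Postmortem(10am); One-on-one(8am) != Retro(10am); Retro=10am in [10am,11am]; Postmortem=10am in [10am,12pm]; One-on-one=8am in [8am,11am].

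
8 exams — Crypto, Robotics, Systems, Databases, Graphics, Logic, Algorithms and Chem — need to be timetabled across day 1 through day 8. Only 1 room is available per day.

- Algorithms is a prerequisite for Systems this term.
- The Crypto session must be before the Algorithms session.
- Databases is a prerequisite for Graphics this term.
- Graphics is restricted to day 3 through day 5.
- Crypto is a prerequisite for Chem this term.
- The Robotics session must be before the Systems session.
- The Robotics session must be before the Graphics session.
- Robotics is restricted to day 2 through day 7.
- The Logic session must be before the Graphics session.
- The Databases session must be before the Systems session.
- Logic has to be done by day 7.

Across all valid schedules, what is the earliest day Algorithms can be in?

day 6

Precedence pushes Algorithms to at least day 2; downstream work caps Algorithms at day 7.
Algorithms at day 6 is achievable: Algorithms=day 6; Robotics=day 2; Crypto=day 5; Graphics=day 4; Systems=day 7; Chem=day 8; Logic=day 1; Databases=day 3.
Nothing earlier works — the capacity limit rule out every day before day 6.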